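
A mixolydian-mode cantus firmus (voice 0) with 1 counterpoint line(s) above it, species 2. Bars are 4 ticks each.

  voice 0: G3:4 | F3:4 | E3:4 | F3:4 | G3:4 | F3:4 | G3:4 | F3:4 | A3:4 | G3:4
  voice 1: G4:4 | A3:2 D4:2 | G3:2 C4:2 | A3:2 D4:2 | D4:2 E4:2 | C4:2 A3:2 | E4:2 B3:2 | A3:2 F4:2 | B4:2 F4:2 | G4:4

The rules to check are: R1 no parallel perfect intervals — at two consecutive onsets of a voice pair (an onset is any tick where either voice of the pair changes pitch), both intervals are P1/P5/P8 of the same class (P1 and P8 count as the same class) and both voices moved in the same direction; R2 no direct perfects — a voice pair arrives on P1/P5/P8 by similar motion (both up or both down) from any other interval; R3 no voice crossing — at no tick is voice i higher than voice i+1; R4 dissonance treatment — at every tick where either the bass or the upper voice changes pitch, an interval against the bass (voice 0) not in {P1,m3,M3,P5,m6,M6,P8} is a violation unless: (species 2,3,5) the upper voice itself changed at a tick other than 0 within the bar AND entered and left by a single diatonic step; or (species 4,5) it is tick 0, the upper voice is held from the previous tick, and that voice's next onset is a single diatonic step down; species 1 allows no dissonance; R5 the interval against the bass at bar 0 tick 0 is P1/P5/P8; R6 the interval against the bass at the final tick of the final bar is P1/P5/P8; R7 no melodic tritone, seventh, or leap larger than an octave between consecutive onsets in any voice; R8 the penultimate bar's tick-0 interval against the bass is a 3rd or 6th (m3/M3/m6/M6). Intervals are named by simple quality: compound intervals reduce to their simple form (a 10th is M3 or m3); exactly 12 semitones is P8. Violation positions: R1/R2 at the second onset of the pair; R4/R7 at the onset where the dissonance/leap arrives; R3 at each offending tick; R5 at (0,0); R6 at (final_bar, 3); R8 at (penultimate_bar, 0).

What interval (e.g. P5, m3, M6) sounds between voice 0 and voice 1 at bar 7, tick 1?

M3

voice 0=F3 voice 1=A3 -> M3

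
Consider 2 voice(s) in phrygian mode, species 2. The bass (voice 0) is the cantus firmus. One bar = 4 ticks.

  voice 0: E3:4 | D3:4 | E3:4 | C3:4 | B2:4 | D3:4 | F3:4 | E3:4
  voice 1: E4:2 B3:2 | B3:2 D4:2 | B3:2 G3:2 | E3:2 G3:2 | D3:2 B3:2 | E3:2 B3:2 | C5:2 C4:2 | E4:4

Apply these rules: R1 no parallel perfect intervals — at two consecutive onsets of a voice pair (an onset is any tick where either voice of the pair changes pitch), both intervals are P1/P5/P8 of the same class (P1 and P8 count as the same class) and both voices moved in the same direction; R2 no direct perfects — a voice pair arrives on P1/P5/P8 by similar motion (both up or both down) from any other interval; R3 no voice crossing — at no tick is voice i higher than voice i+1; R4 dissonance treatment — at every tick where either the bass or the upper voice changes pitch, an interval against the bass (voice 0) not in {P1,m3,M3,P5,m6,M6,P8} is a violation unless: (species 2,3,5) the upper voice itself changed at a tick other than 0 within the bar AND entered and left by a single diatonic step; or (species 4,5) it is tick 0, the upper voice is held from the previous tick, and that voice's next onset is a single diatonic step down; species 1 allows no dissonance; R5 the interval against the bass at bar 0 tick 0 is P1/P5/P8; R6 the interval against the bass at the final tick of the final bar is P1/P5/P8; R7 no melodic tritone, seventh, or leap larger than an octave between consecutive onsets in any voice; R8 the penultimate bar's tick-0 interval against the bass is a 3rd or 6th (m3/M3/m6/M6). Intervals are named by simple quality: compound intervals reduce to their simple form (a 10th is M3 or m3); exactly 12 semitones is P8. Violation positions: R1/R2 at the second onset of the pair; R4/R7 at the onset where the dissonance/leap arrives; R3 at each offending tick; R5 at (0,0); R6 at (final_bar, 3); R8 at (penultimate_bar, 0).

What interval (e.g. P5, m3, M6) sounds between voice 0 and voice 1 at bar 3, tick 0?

voice 0=C3 voice 1=E3 -> M3

M3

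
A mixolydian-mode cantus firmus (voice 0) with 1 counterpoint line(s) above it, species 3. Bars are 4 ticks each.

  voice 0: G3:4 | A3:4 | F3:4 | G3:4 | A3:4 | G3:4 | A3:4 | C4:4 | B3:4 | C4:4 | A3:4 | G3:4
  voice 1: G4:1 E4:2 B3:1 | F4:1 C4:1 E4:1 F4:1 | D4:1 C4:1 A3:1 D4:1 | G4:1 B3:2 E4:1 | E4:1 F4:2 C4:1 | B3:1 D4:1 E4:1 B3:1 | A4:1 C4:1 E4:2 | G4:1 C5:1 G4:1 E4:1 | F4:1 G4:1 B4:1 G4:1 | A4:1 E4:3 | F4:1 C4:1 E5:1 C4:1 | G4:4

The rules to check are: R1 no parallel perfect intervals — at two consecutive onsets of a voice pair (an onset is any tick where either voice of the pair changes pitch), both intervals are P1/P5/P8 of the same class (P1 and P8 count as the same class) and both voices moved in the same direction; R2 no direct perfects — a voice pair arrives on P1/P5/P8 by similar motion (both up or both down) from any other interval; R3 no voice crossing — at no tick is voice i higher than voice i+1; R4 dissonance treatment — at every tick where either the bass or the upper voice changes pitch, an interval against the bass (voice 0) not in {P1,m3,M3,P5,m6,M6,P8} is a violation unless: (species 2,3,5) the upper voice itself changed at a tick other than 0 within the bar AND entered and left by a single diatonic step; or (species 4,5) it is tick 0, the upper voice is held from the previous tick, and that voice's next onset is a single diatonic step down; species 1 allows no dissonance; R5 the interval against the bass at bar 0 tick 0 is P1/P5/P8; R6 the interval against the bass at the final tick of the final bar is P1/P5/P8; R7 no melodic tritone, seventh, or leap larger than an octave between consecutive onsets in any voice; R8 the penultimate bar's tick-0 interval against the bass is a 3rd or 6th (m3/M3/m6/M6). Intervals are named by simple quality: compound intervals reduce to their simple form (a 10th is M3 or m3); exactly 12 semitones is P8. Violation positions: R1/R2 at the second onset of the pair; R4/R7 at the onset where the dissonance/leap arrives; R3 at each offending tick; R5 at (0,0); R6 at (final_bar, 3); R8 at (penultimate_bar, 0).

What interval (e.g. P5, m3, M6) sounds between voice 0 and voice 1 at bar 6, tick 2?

voice 0=A3 voice 1=E4 -> P5

P5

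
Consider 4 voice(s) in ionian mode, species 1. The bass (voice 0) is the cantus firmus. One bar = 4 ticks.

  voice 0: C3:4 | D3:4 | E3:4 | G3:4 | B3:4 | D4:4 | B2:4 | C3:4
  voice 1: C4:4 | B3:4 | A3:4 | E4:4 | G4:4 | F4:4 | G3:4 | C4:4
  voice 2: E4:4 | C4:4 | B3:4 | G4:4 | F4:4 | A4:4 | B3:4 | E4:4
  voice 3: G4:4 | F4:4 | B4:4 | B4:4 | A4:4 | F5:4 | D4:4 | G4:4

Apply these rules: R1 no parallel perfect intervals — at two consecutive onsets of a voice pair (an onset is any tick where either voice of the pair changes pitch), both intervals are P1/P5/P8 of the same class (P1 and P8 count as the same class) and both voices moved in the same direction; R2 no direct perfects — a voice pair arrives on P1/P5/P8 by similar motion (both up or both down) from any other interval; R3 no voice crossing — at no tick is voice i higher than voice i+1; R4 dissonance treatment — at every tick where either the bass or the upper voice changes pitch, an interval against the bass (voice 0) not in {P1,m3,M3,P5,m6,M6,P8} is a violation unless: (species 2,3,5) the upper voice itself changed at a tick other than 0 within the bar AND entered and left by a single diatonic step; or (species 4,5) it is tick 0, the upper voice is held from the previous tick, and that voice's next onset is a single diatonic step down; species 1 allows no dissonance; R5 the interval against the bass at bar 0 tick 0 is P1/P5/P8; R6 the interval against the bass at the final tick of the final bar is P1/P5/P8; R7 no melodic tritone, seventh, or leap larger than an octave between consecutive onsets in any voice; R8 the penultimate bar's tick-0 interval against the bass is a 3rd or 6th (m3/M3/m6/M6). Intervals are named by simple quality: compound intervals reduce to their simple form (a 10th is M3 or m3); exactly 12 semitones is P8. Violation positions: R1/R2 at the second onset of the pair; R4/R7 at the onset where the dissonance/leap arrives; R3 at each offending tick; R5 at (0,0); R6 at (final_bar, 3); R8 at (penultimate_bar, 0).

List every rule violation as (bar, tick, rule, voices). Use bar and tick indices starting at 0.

(0, 0, R5, (0, 2))
(1, 0, R4, (0, 2))
(2, 0, R2, (0, 3))
(2, 0, R4, (0, 1))
(2, 0, R7, (3,))
(3, 0, R2, (0, 2))
(4, 0, R3, (1, 2))
(4, 0, R4, (0, 2))
(4, 0, R4, (0, 3))
(4, 1, R3, (1, 2))
(4, 2, R3, (1, 2))
(4, 3, R3, (1, 2))
(5, 0, R2, (0, 2))
(6, 0, R2, (0, 2))
(6, 0, R2, (1, 3))
(6, 0, R7, (0,))
(6, 0, R7, (1,))
(6, 0, R7, (2,))
(6, 0, R7, (3,))
(6, 0, R8, (0, 2))
(7, 0, R1, (1, 3))
(7, 0, R2, (0, 1))
(7, 0, R2, (0, 3))
(7, 3, R6, (0, 2))

bar 0: v0=C3 v1=C4 v2=E4 v3=G4 downbeat P5
bar 1: v0=D3 v1=B3 v2=C4 v3=F4 downbeat m3
bar 2: v0=E3 v1=A3 v2=B3 v3=B4 downbeat P5
bar 3: v0=G3 v1=E4 v2=G4 v3=B4 downbeat M3
bar 4: v0=B3 v1=G4 v2=F4 v3=A4 downbeat m7
bar 5: v0=D4 v1=F4 v2=A4 v3=F5 downbeat m3
bar 6: v0=B2 v1=G3 v2=B3 v3=D4 downbeat m3
bar 7: v0=C3 v1=C4 v2=E4 v3=G4 downbeat P5
  -> R5 @ bar 0 tick 0 v(0, 2): opens on M3
  -> R4 @ bar 1 tick 0 v(0, 2): D3/C4 m7 untreated
  -> R2 @ bar 2 tick 0 v(0, 3): D3/F4 m3 -> E3/B4 P5 similar
  -> R4 @ bar 2 tick 0 v(0, 1): E3/A3 P4 untreated
  -> R7 @ bar 2 tick 0 v(3,): F4->B4 leap 6st
  -> R2 @ bar 3 tick 0 v(0, 2): E3/B3 P5 -> G3/G4 P8 similar
  -> R3 @ bar 4 tick 0 v(1, 2): G4 above F4
  -> R4 @ bar 4 tick 0 v(0, 2): B3/F4 TT untreated
  -> R4 @ bar 4 tick 0 v(0, 3): B3/A4 m7 untreated
  -> R3 @ bar 4 tick 1 v(1, 2): G4 above F4
  -> R3 @ bar 4 tick 2 v(1, 2): G4 above F4
  -> R3 @ bar 4 tick 3 v(1, 2): G4 above F4
  -> R2 @ bar 5 tick 0 v(0, 2): B3/F4 TT -> D4/A4 P5 similar
  -> R2 @ bar 6 tick 0 v(0, 2): D4/A4 P5 -> B2/B3 P8 similar
  -> R2 @ bar 6 tick 0 v(1, 3): F4/F5 P8 -> G3/D4 P5 similar
  -> R7 @ bar 6 tick 0 v(0,): D4->B2 leap 15st
  -> R7 @ bar 6 tick 0 v(1,): F4->G3 leap 10st
  -> R7 @ bar 6 tick 0 v(2,): A4->B3 leap 10st
  -> R7 @ bar 6 tick 0 v(3,): F5->D4 leap 15st
  -> R8 @ bar 6 tick 0 v(0, 2): penult P8 not 3rd/6th
  -> R1 @ bar 7 tick 0 v(1, 3): G3/D4 P5 -> C4/G4 P5 similar
  -> R2 @ bar 7 tick 0 v(0, 1): B2/G3 m6 -> C3/C4 P8 similar
  -> R2 @ bar 7 tick 0 v(0, 3): B2/D4 m3 -> C3/G4 P5 similar
  -> R6 @ bar 7 tick 3 v(0, 2): closes on M3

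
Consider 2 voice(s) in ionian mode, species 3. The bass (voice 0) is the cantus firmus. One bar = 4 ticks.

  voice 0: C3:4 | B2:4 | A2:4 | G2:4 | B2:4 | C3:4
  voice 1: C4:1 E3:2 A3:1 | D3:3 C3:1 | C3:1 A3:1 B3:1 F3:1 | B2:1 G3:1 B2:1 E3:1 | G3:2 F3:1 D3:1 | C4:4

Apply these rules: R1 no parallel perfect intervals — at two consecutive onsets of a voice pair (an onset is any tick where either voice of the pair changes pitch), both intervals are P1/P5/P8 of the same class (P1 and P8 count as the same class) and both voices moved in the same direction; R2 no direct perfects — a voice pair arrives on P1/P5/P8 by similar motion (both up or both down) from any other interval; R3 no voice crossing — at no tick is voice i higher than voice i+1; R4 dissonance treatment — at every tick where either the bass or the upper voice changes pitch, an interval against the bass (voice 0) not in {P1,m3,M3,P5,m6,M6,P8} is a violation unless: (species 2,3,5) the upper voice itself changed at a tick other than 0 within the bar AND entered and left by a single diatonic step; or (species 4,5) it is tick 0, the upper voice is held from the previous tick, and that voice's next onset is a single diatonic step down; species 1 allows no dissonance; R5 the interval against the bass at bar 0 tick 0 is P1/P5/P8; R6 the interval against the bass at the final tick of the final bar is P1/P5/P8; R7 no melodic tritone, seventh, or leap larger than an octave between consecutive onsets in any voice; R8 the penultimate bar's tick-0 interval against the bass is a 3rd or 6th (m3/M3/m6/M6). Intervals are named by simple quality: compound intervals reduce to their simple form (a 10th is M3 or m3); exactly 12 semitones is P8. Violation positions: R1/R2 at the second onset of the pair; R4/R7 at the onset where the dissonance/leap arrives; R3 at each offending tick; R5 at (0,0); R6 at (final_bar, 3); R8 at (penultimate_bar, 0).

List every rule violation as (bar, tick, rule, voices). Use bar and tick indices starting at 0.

bar 0: v0=C3 v1=C4 downbeat P8
bar 1: v0=B2 v1=D3 downbeat m3
bar 2: v0=A2 v1=C3 downbeat m3
bar 3: v0=G2 v1=B2 downbeat M3
bar 4: v0=B2 v1=G3 downbeat m6
bar 5: v0=C3 v1=C4 downbeat P8
  -> R4 @ bar 1 tick 3 v(0, 1): B2/C3 m2 untreated
  -> R4 @ bar 2 tick 2 v(0, 1): A2/B3 M2 untreated
  -> R7 @ bar 2 tick 3 v(1,): B3->F3 leap 6st
  -> R7 @ bar 3 tick 0 v(1,): F3->B2 leap 6st
  -> R4 @ bar 4 tick 2 v(0, 1): B2/F3 TT untreated
  -> R2 @ bar 5 tick 0 v(0, 1): B2/D3 m3 -> C3/C4 P8 similar
  -> R7 @ bar 5 tick 0 v(1,): D3->C4 leap 10st

(1, 3, R4, (0, 1))
(2, 2, R4, (0, 1))
(2, 3, R7, (1,))
(3, 0, R7, (1,))
(4, 2, R4, (0, 1))
(5, 0, R2, (0, 1))
(5, 0, R7, (1,))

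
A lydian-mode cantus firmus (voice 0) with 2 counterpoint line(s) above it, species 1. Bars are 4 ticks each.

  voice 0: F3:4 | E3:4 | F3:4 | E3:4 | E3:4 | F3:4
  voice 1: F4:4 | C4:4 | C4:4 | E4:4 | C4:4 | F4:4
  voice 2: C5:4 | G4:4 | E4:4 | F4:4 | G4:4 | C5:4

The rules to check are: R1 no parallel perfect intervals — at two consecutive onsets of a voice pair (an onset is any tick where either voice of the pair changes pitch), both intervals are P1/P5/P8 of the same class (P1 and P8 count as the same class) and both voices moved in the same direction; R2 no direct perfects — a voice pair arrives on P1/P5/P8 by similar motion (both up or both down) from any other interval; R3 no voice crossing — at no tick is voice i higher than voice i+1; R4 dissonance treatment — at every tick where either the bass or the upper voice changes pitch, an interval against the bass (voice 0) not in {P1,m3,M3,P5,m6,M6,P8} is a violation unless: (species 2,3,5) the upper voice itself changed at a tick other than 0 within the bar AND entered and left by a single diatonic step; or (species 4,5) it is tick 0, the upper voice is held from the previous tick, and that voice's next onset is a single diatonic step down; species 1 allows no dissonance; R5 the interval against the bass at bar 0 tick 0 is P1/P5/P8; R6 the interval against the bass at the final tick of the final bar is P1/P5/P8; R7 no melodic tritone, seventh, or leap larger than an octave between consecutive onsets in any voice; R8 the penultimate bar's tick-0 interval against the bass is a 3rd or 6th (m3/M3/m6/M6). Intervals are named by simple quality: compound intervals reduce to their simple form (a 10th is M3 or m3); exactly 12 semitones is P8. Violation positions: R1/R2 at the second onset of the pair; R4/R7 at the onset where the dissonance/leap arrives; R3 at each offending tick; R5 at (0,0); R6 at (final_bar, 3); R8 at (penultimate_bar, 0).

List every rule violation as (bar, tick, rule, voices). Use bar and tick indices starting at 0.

bar 0: v0=F3 v1=F4 v2=C5 downbeat P5
bar 1: v0=E3 v1=C4 v2=G4 downbeat m3
bar 2: v0=F3 v1=C4 v2=E4 downbeat M7
bar 3: v0=E3 v1=E4 v2=F4 downbeat m2
bar 4: v0=E3 v1=C4 v2=G4 downbeat m3
bar 5: v0=F3 v1=F4 v2=C5 downbeat P5
  -> R1 @ bar 1 tick 0 v(1, 2): F4/C5 P5 -> C4/G4 P5 similar
  -> R4 @ bar 2 tick 0 v(0, 2): F3/E4 M7 untreated
  -> R4 @ bar 3 tick 0 v(0, 2): E3/F4 m2 untreated
  -> R1 @ bar 5 tick 0 v(1, 2): C4/G4 P5 -> F4/C5 P5 similar
  -> R2 @ bar 5 tick 0 v(0, 1): E3/C4 m6 -> F3/F4 P8 similar
  -> R2 @ bar 5 tick 0 v(0, 2): E3/G4 m3 -> F3/C5 P5 similar

(1, 0, R1, (1, 2))
(2, 0, R4, (0, 2))
(3, 0, R4, (0, 2))
(5, 0, R1, (1, 2))
(5, 0, R2, (0, 1))
(5, 0, R2, (0, 2))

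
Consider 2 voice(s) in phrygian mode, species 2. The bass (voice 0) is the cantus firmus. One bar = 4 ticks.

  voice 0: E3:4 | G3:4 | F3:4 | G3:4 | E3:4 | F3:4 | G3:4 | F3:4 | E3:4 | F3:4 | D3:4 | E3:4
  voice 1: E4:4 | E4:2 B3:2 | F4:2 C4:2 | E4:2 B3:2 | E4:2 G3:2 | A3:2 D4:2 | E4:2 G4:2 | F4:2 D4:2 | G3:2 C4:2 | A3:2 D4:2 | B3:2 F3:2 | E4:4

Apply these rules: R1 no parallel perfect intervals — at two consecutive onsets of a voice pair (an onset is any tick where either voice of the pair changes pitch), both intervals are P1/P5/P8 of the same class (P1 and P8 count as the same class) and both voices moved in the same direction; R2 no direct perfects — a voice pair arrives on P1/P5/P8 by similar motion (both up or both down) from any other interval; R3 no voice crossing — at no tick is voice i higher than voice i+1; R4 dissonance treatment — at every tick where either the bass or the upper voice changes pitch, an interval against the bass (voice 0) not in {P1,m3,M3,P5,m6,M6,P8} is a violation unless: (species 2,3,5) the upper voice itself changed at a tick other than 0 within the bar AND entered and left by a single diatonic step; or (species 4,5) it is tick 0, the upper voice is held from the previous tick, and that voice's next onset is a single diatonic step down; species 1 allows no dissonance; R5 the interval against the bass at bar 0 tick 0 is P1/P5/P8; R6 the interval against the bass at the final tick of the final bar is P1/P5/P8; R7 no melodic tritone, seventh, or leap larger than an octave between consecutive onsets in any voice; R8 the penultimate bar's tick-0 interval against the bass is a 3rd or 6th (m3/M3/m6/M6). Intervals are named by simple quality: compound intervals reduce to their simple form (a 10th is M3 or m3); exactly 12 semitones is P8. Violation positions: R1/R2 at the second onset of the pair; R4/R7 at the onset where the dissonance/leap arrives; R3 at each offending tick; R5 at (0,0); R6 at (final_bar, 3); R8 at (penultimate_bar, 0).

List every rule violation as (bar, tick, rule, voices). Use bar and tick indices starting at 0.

bar 0: v0=E3 v1=E4 downbeat P8
bar 1: v0=G3 v1=E4 downbeat M6
bar 2: v0=F3 v1=F4 downbeat P8
bar 3: v0=G3 v1=E4 downbeat M6
bar 4: v0=E3 v1=E4 downbeat P8
bar 5: v0=F3 v1=A3 downbeat M3
bar 6: v0=G3 v1=E4 downbeat M6
bar 7: v0=F3 v1=F4 downbeat P8
bar 8: v0=E3 v1=G3 downbeat m3
bar 9: v0=F3 v1=A3 downbeat M3
bar 10: v0=D3 v1=B3 downbeat M6
bar 11: v0=E3 v1=E4 downbeat P8
  -> R7 @ bar 2 tick 0 v(1,): B3->F4 leap 6st
  -> R1 @ bar 7 tick 0 v(0, 1): G3/G4 P8 -> F3/F4 P8 similar
  -> R7 @ bar 10 tick 2 v(1,): B3->F3 leap 6st
  -> R2 @ bar 11 tick 0 v(0, 1): D3/F3 m3 -> E3/E4 P8 similar
  -> R7 @ bar 11 tick 0 v(1,): F3->E4 leap 11st

(2, 0, R7, (1,))
(7, 0, R1, (0, 1))
(10, 2, R7, (1,))
(11, 0, R2, (0, 1))
(11, 0, R7, (1,))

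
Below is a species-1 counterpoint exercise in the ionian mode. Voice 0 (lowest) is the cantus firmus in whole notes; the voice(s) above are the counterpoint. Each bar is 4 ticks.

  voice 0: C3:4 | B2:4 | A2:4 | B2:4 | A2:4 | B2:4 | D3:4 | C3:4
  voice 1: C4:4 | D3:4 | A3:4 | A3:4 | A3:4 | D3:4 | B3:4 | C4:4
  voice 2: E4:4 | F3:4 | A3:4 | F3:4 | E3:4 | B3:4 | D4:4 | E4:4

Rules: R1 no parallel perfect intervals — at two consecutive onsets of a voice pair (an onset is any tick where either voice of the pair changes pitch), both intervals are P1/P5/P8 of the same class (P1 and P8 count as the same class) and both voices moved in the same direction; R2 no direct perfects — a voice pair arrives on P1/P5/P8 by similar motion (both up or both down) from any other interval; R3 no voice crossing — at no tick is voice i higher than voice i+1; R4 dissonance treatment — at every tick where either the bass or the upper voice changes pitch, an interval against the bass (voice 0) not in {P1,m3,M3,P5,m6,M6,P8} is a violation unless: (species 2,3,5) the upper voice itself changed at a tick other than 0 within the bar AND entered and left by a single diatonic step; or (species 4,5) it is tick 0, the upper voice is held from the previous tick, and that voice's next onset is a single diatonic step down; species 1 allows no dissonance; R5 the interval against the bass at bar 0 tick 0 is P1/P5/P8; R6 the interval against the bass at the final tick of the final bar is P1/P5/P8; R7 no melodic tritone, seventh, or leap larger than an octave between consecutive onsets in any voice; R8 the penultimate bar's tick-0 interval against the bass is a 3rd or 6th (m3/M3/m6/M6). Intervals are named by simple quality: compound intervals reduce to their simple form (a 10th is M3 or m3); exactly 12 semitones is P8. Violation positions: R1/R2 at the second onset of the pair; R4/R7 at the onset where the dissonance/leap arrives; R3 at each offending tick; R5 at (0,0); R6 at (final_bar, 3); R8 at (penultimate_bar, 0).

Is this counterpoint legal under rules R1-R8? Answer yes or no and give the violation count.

bar 0: v0=C3 v1=C4 v2=E4 (M3)
bar 1: v0=B2 v1=D3 v2=F3 (TT)
bar 2: v0=A2 v1=A3 v2=A3 (P8)
bar 3: v0=B2 v1=A3 v2=F3 (TT)
bar 4: v0=A2 v1=A3 v2=E3 (P5)
bar 5: v0=B2 v1=D3 v2=B3 (P8)
bar 6: v0=D3 v1=B3 v2=D4 (P8)
bar 7: v0=C3 v1=C4 v2=E4 (M3)
  R5 @ bar0.0: opens on M3
  R4 @ bar1.0: B2/F3 TT untreated
  R7 @ bar1.0: C4->D3 leap 10st
  R7 @ bar1.0: E4->F3 leap 11st
  R2 @ bar2.0: D3/F3 m3 -> A3/A3 P1 similar
  R3 @ bar3.0: A3 above F3
  R4 @ bar3.0: B2/A3 m7 untreated
  R4 @ bar3.0: B2/F3 TT untreated
  R3 @ bar3.1: A3 above F3
  R3 @ bar3.2: A3 above F3
  R3 @ bar3.3: A3 above F3
  R2 @ bar4.0: B2/F3 TT -> A2/E3 P5 similar
  R3 @ bar4.0: A3 above E3
  R3 @ bar4.1: A3 above E3
  R3 @ bar4.2: A3 above E3
  R3 @ bar4.3: A3 above E3
  R2 @ bar5.0: A2/E3 P5 -> B2/B3 P8 similar
  R1 @ bar6.0: B2/B3 P8 -> D3/D4 P8 similar
  R8 @ bar6.0: penult P8 not 3rd/6th
  R6 @ bar7.3: closes on M3

No (20 violations)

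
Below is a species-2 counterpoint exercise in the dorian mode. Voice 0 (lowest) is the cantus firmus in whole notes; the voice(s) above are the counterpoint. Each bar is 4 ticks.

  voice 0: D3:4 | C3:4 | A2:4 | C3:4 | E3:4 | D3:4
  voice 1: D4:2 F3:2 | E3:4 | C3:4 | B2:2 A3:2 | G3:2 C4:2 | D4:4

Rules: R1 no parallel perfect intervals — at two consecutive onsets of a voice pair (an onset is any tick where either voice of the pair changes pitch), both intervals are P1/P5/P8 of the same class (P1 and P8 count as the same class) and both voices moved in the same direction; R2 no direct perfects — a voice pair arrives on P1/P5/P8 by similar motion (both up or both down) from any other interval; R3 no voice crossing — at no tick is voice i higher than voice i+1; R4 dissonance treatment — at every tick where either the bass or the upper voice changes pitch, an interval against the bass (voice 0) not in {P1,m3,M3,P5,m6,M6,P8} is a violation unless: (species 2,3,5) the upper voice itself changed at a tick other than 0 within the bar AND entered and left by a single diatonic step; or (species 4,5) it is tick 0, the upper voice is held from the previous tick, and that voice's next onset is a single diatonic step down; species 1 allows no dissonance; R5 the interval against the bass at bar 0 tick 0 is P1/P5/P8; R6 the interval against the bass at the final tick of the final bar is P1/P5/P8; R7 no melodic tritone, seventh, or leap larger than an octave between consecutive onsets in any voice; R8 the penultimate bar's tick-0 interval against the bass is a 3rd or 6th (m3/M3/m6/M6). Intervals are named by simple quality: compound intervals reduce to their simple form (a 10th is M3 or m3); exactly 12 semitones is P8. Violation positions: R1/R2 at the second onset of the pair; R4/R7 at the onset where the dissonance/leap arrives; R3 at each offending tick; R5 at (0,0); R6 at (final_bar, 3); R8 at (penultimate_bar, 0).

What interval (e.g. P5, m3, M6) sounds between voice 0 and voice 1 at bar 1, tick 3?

M3

voice 0=C3 voice 1=E3 -> M3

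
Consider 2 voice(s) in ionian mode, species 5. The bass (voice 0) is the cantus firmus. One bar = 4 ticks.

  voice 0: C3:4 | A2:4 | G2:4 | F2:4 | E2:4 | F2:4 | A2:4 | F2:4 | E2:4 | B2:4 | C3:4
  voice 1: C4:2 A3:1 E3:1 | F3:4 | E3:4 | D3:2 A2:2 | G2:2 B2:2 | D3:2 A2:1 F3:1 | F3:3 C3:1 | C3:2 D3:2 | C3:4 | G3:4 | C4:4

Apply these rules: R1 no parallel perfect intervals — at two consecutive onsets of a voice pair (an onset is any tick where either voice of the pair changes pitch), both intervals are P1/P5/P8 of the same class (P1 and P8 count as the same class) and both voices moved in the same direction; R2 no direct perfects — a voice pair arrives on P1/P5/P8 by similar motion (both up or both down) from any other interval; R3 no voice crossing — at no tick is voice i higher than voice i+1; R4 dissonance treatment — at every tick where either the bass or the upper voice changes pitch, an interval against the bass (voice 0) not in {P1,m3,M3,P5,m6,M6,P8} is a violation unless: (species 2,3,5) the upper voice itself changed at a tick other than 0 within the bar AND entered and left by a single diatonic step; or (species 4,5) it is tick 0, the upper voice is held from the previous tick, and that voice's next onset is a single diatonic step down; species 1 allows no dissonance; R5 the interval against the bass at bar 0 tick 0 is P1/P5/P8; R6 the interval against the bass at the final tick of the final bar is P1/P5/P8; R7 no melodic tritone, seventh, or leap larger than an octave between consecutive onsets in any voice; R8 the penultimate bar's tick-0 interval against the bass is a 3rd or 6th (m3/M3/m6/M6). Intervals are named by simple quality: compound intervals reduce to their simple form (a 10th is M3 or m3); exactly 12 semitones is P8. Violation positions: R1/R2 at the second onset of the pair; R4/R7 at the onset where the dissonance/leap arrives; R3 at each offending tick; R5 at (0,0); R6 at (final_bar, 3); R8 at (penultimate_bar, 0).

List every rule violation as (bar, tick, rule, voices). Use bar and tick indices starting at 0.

bar 0: v0=C3 v1=C4 downbeat P8
bar 1: v0=A2 v1=F3 downbeat m6
bar 2: v0=G2 v1=E3 downbeat M6
bar 3: v0=F2 v1=D3 downbeat M6
bar 4: v0=E2 v1=G2 downbeat m3
bar 5: v0=F2 v1=D3 downbeat M6
bar 6: v0=A2 v1=F3 downbeat m6
bar 7: v0=F2 v1=C3 downbeat P5
bar 8: v0=E2 v1=C3 downbeat m6
bar 9: v0=B2 v1=G3 downbeat m6
bar 10: v0=C3 v1=C4 downbeat P8
  -> R2 @ bar 10 tick 0 v(0, 1): B2/G3 m6 -> C3/C4 P8 similar

(10, 0, R2, (0, 1))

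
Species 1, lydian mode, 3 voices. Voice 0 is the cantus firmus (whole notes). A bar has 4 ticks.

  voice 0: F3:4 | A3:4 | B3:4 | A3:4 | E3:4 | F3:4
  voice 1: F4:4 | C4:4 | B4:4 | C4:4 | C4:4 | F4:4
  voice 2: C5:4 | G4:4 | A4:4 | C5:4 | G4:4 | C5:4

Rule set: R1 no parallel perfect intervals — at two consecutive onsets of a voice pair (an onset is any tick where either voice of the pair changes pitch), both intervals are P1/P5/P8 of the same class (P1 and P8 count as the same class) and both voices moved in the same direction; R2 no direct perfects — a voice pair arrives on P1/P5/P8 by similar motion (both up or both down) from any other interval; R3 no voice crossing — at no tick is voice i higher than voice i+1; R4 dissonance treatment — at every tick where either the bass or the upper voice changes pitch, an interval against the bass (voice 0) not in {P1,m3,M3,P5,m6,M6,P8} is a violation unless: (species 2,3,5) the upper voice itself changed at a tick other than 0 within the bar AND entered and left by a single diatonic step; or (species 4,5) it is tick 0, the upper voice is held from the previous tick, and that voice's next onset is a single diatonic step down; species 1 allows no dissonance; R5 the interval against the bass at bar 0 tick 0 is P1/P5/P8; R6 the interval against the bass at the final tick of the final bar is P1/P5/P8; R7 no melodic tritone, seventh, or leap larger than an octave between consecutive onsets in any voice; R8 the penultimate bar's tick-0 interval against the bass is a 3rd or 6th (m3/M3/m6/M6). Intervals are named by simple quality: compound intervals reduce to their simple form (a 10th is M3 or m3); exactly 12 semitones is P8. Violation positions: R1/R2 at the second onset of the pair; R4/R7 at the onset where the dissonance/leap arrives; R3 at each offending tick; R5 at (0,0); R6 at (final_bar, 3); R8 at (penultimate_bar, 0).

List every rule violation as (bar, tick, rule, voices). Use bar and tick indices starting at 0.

bar 0: v0=F3 v1=F4 v2=C5 downbeat P5
bar 1: v0=A3 v1=C4 v2=G4 downbeat m7
bar 2: v0=B3 v1=B4 v2=A4 downbeat m7
bar 3: v0=A3 v1=C4 v2=C5 downbeat m3
bar 4: v0=E3 v1=C4 v2=G4 downbeat m3
bar 5: v0=F3 v1=F4 v2=C5 downbeat P5
  -> R1 @ bar 1 tick 0 v(1, 2): F4/C5 P5 -> C4/G4 P5 similar
  -> R4 @ bar 1 tick 0 v(0, 2): A3/G4 m7 untreated
  -> R2 @ bar 2 tick 0 v(0, 1): A3/C4 m3 -> B3/B4 P8 similar
  -> R3 @ bar 2 tick 0 v(1, 2): B4 above A4
  -> R4 @ bar 2 tick 0 v(0, 2): B3/A4 m7 untreated
  -> R7 @ bar 2 tick 0 v(1,): C4->B4 leap 11st
  -> R3 @ bar 2 tick 1 v(1, 2): B4 above A4
  -> R3 @ bar 2 tick 2 v(1, 2): B4 above A4
  -> R3 @ bar 2 tick 3 v(1, 2): B4 above A4
  -> R7 @ bar 3 tick 0 v(1,): B4->C4 leap 11st
  -> R1 @ bar 5 tick 0 v(1, 2): C4/G4 P5 -> F4/C5 P5 similar
  -> R2 @ bar 5 tick 0 v(0, 1): E3/C4 m6 -> F3/F4 P8 similar
  -> R2 @ bar 5 tick 0 v(0, 2): E3/G4 m3 -> F3/C5 P5 similar

(1, 0, R1, (1, 2))
(1, 0, R4, (0, 2))
(2, 0, R2, (0, 1))
(2, 0, R3, (1, 2))
(2, 0, R4, (0, 2))
(2, 0, R7, (1,))
(2, 1, R3, (1, 2))
(2, 2, R3, (1, 2))
(2, 3, R3, (1, 2))
(3, 0, R7, (1,))
(5, 0, R1, (1, 2))
(5, 0, R2, (0, 1))
(5, 0, R2, (0, 2))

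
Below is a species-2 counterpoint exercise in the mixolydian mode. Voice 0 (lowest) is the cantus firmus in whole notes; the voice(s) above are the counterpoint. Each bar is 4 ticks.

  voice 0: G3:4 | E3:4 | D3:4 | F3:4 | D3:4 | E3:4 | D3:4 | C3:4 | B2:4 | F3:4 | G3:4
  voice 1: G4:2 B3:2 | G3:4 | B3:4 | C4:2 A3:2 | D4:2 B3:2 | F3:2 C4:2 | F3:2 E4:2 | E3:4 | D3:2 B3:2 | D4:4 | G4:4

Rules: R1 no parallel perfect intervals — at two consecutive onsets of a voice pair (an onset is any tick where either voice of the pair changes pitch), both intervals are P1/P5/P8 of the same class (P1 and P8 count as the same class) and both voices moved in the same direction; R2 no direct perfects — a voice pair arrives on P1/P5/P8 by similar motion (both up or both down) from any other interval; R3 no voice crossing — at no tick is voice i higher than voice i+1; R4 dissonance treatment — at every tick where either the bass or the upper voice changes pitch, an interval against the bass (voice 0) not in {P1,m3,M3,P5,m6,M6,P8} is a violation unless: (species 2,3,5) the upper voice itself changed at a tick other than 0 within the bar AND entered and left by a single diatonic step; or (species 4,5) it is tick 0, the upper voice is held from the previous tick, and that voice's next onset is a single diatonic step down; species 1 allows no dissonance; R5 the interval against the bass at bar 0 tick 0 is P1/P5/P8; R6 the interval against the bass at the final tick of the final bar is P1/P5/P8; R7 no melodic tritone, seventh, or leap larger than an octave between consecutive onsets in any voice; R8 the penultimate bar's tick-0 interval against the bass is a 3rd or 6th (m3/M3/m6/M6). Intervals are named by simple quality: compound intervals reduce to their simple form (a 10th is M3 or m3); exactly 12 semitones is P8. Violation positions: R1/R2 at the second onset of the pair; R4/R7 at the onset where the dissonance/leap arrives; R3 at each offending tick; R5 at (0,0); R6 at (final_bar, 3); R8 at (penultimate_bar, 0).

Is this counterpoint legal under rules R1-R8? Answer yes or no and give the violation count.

bar 0: v0=G3 v1=G4 (P8)
bar 1: v0=E3 v1=G3 (m3)
bar 2: v0=D3 v1=B3 (M6)
bar 3: v0=F3 v1=C4 (P5)
bar 4: v0=D3 v1=D4 (P8)
bar 5: v0=E3 v1=F3 (m2)
bar 6: v0=D3 v1=F3 (m3)
bar 7: v0=C3 v1=E3 (M3)
bar 8: v0=B2 v1=D3 (m3)
bar 9: v0=F3 v1=D4 (M6)
bar 10: v0=G3 v1=G4 (P8)
  R2 @ bar3.0: D3/B3 M6 -> F3/C4 P5 similar
  R4 @ bar5.0: E3/F3 m2 untreated
  R7 @ bar5.0: B3->F3 leap 6st
  R4 @ bar6.2: D3/E4 M2 untreated
  R7 @ bar6.2: F3->E4 leap 11st
  R7 @ bar9.0: B2->F3 leap 6st
  R2 @ bar10.0: F3/D4 M6 -> G3/G4 P8 similar

No (7 violations)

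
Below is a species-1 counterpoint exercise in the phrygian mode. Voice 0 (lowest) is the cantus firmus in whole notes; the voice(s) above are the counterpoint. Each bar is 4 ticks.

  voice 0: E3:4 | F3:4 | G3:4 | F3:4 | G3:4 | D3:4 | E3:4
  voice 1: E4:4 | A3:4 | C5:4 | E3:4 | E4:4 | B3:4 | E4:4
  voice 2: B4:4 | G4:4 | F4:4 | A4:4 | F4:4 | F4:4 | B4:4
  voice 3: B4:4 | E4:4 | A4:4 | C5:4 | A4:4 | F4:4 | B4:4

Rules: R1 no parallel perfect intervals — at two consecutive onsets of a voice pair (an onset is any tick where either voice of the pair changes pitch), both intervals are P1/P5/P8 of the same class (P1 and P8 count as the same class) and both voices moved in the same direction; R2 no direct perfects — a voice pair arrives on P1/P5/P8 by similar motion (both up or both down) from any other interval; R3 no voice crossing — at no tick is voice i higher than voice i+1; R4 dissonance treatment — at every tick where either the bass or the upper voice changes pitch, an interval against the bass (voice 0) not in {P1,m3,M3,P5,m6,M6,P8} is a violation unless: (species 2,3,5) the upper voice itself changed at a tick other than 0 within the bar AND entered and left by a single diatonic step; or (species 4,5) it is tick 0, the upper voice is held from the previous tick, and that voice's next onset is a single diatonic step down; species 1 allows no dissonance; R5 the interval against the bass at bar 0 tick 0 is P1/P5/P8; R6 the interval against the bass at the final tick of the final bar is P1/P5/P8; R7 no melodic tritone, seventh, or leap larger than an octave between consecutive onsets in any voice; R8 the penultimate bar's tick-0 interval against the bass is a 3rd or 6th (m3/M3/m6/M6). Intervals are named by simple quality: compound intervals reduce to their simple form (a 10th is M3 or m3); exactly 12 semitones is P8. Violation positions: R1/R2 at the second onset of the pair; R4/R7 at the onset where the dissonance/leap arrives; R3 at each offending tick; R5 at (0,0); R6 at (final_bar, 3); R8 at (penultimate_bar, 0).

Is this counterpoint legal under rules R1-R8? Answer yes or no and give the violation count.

No (31 violations)

bar 0: v0=E3 v1=E4 v2=B4 v3=B4 (P5)
bar 1: v0=F3 v1=A3 v2=G4 v3=E4 (M7)
bar 2: v0=G3 v1=C5 v2=F4 v3=A4 (M2)
bar 3: v0=F3 v1=E3 v2=A4 v3=C5 (P5)
bar 4: v0=G3 v1=E4 v2=F4 v3=A4 (M2)
bar 5: v0=D3 v1=B3 v2=F4 v3=F4 (m3)
bar 6: v0=E3 v1=E4 v2=B4 v3=B4 (P5)
  R1 @ bar1.0: E4/B4 P5 -> A3/E4 P5 similar
  R3 @ bar1.0: G4 above E4
  R4 @ bar1.0: F3/G4 M2 untreated
  R4 @ bar1.0: F3/E4 M7 untreated
  R3 @ bar1.1: G4 above E4
  R3 @ bar1.2: G4 above E4
  R3 @ bar1.3: G4 above E4
  R3 @ bar2.0: C5 above F4
  R4 @ bar2.0: G3/C5 P4 untreated
  R4 @ bar2.0: G3/F4 m7 untreated
  R4 @ bar2.0: G3/A4 M2 untreated
  R7 @ bar2.0: A3->C5 leap 15st
  R3 @ bar2.1: C5 above F4
  R3 @ bar2.2: C5 above F4
  R3 @ bar2.3: C5 above F4
  R3 @ bar3.0: F3 above E3
  R4 @ bar3.0: F3/E3 m2 untreated
  R7 @ bar3.0: C5->E3 leap 20st
  R3 @ bar3.1: F3 above E3
  R3 @ bar3.2: F3 above E3
  R3 @ bar3.3: F3 above E3
  R4 @ bar4.0: G3/F4 m7 untreated
  R4 @ bar4.0: G3/A4 M2 untreated
  R1 @ bar6.0: F4/F4 P1 -> B4/B4 P1 similar
  R2 @ bar6.0: D3/B3 M6 -> E3/E4 P8 similar
  R2 @ bar6.0: D3/F4 m3 -> E3/B4 P5 similar
  R2 @ bar6.0: D3/F4 m3 -> E3/B4 P5 similar
  R2 @ bar6.0: B3/F4 TT -> E4/B4 P5 similar
  R2 @ bar6.0: B3/F4 TT -> E4/B4 P5 similar
  R7 @ bar6.0: F4->B4 leap 6st
  R7 @ bar6.0: F4->B4 leap 6st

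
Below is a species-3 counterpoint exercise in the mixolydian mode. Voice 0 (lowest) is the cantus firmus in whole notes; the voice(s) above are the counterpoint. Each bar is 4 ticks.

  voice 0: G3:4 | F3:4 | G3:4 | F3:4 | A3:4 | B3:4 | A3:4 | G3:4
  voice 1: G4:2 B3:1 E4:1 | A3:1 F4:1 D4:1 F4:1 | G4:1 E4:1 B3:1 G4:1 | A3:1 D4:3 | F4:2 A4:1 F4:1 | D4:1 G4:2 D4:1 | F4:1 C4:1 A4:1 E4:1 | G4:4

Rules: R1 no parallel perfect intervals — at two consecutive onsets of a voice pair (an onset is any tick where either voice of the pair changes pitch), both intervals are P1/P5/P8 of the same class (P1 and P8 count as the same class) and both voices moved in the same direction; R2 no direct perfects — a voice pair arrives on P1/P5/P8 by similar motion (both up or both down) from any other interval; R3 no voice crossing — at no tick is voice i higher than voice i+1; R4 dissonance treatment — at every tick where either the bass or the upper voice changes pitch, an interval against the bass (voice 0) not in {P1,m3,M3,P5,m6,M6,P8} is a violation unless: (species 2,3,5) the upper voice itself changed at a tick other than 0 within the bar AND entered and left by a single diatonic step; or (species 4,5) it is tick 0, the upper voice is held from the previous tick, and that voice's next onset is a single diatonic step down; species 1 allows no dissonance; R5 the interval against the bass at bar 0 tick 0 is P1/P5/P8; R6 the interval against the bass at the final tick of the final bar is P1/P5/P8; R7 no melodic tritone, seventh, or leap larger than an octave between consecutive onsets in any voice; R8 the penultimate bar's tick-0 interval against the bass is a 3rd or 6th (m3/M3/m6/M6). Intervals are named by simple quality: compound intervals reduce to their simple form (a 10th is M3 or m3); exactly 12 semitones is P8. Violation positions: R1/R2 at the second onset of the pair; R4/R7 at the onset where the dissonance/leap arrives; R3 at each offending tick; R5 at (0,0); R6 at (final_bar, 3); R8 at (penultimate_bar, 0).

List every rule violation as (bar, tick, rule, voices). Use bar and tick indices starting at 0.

(2, 0, R1, (0, 1))
(3, 0, R7, (1,))

bar 0: v0=G3 v1=G4 downbeat P8
bar 1: v0=F3 v1=A3 downbeat M3
bar 2: v0=G3 v1=G4 downbeat P8
bar 3: v0=F3 v1=A3 downbeat M3
bar 4: v0=A3 v1=F4 downbeat m6
bar 5: v0=B3 v1=D4 downbeat m3
bar 6: v0=A3 v1=F4 downbeat m6
bar 7: v0=G3 v1=G4 downbeat P8
  -> R1 @ bar 2 tick 0 v(0, 1): F3/F4 P8 -> G3/G4 P8 similar
  -> R7 @ bar 3 tick 0 v(1,): G4->A3 leap 10st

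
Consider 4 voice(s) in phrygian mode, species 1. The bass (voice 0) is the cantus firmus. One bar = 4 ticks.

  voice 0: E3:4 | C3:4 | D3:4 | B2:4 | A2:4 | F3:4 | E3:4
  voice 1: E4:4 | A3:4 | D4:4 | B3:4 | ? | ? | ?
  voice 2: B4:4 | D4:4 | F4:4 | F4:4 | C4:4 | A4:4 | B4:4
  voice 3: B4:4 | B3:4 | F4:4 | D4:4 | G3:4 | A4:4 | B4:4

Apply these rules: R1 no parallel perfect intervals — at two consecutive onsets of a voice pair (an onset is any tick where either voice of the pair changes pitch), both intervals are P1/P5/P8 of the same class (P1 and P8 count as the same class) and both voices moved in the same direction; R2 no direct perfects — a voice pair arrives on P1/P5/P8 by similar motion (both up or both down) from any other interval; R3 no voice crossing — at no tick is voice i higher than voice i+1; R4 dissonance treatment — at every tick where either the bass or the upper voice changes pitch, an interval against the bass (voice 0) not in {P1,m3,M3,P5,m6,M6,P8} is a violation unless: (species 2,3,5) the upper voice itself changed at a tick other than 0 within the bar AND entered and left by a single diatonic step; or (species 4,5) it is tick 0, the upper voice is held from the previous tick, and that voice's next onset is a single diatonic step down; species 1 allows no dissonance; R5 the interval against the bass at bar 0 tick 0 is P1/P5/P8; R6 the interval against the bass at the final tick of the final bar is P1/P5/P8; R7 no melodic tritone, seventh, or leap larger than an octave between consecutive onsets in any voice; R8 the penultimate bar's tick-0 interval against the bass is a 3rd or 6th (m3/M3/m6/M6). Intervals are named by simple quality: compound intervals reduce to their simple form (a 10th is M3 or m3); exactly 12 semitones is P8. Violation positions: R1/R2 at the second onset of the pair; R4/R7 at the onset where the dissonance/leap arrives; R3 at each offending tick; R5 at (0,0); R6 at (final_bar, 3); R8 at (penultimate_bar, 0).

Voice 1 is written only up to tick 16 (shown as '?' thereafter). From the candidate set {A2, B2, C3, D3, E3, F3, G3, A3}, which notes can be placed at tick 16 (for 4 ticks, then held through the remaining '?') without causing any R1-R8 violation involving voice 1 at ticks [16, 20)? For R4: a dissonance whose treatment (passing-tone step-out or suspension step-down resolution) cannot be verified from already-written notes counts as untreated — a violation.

{}

A2: violates R1,R7
B2: violates R4
C3: violates R2,R7
D3: violates R4
E3: violates R2
F3: violates R2,R7
G3: violates R2,R4
A3: violates R1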